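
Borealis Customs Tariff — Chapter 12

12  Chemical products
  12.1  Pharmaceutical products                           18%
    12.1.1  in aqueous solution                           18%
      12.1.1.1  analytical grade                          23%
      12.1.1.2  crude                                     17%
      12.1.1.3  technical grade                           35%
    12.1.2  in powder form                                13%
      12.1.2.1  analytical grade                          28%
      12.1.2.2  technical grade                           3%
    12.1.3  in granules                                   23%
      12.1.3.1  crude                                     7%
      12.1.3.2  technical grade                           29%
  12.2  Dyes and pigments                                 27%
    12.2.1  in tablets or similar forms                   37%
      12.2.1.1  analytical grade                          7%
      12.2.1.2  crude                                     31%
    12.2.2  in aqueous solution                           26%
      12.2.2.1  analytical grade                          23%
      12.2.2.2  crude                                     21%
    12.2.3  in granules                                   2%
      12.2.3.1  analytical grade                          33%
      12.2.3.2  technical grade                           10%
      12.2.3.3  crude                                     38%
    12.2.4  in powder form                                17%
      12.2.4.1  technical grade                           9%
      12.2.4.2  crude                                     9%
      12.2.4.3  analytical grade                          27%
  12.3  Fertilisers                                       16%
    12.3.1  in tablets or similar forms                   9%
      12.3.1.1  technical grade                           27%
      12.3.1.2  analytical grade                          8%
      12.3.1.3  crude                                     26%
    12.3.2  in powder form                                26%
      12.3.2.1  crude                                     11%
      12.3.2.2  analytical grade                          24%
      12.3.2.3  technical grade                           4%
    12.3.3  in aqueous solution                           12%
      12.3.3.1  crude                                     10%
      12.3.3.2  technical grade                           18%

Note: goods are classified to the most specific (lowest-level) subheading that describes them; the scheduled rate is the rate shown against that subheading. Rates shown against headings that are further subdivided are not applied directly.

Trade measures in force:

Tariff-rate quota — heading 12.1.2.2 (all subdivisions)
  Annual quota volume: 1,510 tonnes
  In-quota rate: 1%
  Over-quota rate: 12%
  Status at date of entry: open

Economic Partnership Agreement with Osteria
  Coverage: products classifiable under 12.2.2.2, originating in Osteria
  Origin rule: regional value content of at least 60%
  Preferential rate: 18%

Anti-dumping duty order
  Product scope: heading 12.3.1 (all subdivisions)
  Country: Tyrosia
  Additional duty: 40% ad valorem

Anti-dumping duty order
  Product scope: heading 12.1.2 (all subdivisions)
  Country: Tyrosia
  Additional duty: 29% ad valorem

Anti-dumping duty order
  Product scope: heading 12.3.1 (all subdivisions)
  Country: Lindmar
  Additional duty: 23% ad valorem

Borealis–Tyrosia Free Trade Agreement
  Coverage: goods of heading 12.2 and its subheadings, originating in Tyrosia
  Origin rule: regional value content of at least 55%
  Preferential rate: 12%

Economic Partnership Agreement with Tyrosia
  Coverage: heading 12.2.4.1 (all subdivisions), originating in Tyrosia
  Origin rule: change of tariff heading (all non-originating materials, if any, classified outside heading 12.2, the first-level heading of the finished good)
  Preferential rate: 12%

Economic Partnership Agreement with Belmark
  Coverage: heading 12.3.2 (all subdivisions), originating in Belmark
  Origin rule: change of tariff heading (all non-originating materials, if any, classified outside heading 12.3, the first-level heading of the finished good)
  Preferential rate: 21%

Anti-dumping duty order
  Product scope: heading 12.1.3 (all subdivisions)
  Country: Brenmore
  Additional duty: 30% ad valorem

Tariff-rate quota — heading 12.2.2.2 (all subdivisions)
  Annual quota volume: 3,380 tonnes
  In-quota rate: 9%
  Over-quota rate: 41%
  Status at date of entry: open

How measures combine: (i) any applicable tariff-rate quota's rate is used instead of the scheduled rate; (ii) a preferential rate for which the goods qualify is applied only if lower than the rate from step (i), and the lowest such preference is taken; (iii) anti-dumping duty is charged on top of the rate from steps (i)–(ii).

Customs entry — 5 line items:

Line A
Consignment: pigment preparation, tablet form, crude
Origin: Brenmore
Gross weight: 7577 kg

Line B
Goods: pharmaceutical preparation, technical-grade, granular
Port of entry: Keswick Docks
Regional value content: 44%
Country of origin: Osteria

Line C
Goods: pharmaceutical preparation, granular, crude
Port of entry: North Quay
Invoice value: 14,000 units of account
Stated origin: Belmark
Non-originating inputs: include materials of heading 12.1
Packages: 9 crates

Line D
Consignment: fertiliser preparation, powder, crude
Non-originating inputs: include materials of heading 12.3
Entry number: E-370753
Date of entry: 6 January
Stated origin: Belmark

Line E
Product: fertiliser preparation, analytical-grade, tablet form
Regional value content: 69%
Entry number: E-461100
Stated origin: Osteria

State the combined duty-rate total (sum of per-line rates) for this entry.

86%

Line A: pigment → 12.2; tablet form → 12.2.1; crude → 12.2.1.2. Scheduled 31%. No special measure applies. → 31%.
Line B: pharmaceutical → 12.1; granular → 12.1.3; technical-grade → 12.1.3.2. Scheduled 29%. Osteria agreement on 12.2.2.2: 12.1.3.2 not covered. → 29%.
Line C: pharmaceutical → 12.1; granular → 12.1.3; crude → 12.1.3.1. Scheduled 7%. Belmark agreement on 12.3.2: 12.1.3.1 not covered. → 7%.
Line D: fertiliser → 12.3; powder → 12.3.2; crude → 12.3.2.1. Scheduled 11%. Belmark agreement on 12.3.2: CTH not met. → 11%.
Line E: fertiliser → 12.3; tablet form → 12.3.1; analytical-grade → 12.3.1.2. Scheduled 8%. Osteria agreement on 12.2.2.2: 12.3.1.2 not covered. → 8%.
Sum: 31% + 29% + 7% + 11% + 8% = 86%.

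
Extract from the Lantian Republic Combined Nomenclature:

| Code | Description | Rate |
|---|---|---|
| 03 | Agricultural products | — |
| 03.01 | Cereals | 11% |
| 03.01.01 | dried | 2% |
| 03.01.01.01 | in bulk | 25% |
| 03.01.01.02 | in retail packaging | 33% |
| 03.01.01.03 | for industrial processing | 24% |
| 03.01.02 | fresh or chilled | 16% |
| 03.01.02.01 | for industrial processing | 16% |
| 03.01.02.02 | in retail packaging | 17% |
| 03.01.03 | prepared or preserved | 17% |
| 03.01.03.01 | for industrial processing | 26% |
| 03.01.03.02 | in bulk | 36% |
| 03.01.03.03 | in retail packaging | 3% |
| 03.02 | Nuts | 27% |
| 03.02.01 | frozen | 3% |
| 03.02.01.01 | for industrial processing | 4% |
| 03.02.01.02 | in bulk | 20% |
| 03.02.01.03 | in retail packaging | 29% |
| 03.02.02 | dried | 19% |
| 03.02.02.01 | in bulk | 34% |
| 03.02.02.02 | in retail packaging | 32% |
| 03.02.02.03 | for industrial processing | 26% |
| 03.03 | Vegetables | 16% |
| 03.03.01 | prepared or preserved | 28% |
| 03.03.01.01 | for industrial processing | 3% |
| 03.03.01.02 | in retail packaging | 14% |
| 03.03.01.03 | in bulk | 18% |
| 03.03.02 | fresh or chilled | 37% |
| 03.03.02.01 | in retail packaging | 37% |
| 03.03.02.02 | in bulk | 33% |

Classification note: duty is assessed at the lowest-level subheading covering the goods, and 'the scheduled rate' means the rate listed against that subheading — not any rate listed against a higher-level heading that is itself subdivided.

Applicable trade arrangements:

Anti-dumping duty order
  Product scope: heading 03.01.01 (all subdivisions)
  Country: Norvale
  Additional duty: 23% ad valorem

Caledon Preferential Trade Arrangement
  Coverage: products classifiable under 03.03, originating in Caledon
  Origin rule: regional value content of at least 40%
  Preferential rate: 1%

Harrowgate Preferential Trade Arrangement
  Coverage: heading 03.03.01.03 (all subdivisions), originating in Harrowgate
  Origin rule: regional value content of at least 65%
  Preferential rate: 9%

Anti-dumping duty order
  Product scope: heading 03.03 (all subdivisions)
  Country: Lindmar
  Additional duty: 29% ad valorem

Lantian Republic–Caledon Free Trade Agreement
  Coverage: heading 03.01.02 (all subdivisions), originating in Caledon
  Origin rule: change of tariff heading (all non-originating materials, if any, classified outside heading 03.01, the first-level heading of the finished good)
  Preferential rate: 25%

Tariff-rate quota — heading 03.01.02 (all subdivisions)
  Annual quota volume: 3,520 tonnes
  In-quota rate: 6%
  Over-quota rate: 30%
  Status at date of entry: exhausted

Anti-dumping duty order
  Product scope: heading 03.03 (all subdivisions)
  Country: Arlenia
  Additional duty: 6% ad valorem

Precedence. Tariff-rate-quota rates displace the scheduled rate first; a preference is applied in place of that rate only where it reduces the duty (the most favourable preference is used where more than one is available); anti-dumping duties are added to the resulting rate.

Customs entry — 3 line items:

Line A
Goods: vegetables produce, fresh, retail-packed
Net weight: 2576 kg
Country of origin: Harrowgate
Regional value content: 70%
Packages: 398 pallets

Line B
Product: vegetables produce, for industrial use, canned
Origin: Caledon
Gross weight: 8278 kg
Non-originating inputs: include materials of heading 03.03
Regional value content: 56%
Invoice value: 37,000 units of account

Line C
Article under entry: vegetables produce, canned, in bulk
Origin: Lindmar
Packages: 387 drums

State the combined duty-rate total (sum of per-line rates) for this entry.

Line A: vegetables → 03.03; fresh → 03.03.02; retail-packed → 03.03.02.01. Scheduled 37%. Harrowgate agreement on 03.03.01.03: 03.03.02.01 not covered. → 37%.
Line B: vegetables → 03.03; canned → 03.03.01; for industrial use → 03.03.01.01. Scheduled 3%. Caledon agreement on 03.03: RVC ≥ 40% → 1% available; Caledon agreement on 03.01.02: 03.03.01.01 not covered; preferential 1%. → 1%.
Line C: vegetables → 03.03; canned → 03.03.01; in bulk → 03.03.01.03. Scheduled 18%. anti-dumping (Lindmar, 03.03): +29%; total 18% + 29% = 47%. → 47%.
Sum: 37% + 1% + 47% = 85%.

85%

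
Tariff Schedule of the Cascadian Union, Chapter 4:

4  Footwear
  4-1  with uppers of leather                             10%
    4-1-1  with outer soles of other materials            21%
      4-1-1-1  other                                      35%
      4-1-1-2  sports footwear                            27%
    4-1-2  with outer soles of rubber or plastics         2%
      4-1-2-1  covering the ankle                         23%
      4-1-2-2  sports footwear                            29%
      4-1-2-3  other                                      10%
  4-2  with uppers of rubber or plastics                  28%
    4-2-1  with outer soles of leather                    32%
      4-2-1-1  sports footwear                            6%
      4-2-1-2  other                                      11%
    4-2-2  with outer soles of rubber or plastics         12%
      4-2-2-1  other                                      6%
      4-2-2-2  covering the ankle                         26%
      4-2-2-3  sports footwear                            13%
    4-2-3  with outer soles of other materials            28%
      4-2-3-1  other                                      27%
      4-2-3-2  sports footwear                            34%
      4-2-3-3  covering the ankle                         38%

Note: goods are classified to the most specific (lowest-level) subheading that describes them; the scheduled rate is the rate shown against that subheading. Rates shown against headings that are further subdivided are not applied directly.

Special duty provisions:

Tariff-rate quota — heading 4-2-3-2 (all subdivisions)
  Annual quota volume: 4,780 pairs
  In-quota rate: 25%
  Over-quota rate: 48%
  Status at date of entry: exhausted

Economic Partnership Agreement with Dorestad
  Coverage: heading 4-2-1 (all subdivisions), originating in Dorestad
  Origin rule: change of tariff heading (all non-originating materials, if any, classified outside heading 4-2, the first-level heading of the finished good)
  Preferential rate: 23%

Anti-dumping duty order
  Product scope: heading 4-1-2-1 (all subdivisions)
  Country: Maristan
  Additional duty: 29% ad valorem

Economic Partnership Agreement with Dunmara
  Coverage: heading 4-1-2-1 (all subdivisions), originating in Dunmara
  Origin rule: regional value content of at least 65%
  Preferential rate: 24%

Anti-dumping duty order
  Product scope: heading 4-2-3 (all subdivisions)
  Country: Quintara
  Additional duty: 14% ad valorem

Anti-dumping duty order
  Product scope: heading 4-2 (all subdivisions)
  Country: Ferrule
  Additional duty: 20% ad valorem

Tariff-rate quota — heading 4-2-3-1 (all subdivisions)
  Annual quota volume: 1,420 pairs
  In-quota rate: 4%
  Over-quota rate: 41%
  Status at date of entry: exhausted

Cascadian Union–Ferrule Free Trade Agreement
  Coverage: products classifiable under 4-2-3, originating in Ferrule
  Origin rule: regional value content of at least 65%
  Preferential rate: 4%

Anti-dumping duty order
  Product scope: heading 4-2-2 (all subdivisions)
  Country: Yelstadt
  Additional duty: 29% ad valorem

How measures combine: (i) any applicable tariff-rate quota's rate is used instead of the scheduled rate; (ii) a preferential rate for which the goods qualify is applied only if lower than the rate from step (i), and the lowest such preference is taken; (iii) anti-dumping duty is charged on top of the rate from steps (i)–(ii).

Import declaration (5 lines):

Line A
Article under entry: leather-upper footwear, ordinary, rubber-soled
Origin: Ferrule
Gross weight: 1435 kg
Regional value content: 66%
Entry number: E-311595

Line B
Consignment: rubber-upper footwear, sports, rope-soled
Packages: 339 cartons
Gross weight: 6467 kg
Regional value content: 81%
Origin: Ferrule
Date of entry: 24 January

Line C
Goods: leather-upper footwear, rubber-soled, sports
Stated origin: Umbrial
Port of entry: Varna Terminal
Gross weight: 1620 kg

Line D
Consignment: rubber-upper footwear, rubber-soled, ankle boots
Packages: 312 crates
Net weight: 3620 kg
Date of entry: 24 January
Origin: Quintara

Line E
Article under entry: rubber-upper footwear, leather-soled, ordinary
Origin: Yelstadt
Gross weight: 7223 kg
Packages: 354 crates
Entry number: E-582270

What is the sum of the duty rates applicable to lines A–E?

100%

Line A: leather-upper → 4-1; rubber-soled → 4-1-2; ordinary → 4-1-2-3. Scheduled 10%. Ferrule agreement on 4-2-3: 4-1-2-3 not covered. → 10%.
Line B: rubber-upper → 4-2; rope-soled → 4-2-3; sports → 4-2-3-2. Scheduled 34%. quota on 4-2-3-2 exhausted → over-quota 48%; Ferrule agreement on 4-2-3: RVC ≥ 65% → 4% available; preferential 4%; anti-dumping (Ferrule, 4-2): +20%; total 4% + 20% = 24%. → 24%.
Line C: leather-upper → 4-1; rubber-soled → 4-1-2; sports → 4-1-2-2. Scheduled 29%. No special measure applies. → 29%.
Line D: rubber-upper → 4-2; rubber-soled → 4-2-2; ankle boots → 4-2-2-2. Scheduled 26%. No special measure applies. → 26%.
Line E: rubber-upper → 4-2; leather-soled → 4-2-1; ordinary → 4-2-1-2. Scheduled 11%. No special measure applies. → 11%.
Sum: 10% + 24% + 29% + 26% + 11% = 100%.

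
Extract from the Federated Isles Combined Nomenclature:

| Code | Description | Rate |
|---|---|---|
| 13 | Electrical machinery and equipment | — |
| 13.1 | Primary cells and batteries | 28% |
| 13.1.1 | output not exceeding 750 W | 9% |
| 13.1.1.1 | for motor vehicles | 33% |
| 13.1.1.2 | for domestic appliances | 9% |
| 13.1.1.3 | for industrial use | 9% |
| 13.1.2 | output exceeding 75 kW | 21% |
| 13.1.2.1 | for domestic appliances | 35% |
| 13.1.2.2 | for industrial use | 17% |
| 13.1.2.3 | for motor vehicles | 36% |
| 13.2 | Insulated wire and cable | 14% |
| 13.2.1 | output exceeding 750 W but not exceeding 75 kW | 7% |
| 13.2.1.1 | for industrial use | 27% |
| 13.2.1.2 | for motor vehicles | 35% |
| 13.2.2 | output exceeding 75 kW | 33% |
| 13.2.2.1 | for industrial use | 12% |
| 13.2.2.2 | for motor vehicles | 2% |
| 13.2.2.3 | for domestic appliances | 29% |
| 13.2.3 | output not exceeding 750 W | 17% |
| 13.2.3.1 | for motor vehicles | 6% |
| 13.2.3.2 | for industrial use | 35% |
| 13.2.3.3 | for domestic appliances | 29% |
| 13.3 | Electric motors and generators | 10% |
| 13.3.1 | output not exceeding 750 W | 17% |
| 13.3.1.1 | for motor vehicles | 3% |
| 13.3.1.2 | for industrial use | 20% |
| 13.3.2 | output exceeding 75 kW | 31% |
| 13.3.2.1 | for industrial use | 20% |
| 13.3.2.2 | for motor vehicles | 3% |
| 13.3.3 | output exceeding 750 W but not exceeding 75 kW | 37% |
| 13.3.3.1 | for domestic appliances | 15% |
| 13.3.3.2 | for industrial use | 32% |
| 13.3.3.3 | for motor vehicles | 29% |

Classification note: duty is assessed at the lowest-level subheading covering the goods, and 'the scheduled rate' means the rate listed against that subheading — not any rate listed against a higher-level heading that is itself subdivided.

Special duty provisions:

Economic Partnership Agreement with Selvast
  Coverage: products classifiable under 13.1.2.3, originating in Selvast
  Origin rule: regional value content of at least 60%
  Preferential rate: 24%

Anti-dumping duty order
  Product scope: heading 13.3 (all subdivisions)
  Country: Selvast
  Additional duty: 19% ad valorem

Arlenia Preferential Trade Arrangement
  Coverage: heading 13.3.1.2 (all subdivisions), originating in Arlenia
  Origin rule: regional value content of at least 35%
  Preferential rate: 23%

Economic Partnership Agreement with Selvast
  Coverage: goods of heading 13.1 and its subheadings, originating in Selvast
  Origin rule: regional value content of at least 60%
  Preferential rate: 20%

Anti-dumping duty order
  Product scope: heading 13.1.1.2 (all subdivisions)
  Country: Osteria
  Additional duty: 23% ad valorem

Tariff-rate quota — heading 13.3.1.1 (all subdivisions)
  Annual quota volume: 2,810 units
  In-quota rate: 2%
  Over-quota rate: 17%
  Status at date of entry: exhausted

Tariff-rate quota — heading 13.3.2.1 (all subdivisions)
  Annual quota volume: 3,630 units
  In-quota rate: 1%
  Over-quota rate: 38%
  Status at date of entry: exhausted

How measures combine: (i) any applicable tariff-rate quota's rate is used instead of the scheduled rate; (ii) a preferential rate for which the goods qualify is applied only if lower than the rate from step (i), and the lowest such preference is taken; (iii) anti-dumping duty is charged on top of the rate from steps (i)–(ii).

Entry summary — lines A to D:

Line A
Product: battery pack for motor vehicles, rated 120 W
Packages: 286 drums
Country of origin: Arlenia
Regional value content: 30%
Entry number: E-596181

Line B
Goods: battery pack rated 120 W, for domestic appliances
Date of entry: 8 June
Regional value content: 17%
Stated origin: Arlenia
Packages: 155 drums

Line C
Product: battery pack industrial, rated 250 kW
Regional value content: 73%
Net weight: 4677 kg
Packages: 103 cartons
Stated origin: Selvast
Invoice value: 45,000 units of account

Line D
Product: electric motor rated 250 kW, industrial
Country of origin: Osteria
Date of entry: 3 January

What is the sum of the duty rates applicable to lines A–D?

97%

Line A: battery pack → 13.1; rated 120 W → 13.1.1; for motor vehicles → 13.1.1.1. Scheduled 33%. Arlenia agreement on 13.3.1.2: 13.1.1.1 not covered. → 33%.
Line B: battery pack → 13.1; rated 120 W → 13.1.1; for domestic appliances → 13.1.1.2. Scheduled 9%. Arlenia agreement on 13.3.1.2: 13.1.1.2 not covered. → 9%.
Line C: battery pack → 13.1; rated 250 kW → 13.1.2; industrial → 13.1.2.2. Scheduled 17%. Selvast agreement on 13.1.2.3: 13.1.2.2 not covered; Selvast agreement on 13.1: RVC ≥ 60% → 20% available; preference 20% not lower than 17% → no reduction. → 17%.
Line D: electric motor → 13.3; rated 250 kW → 13.3.2; industrial → 13.3.2.1. Scheduled 20%. quota on 13.3.2.1 exhausted → over-quota 38%. → 38%.
Sum: 33% + 9% + 17% + 38% = 97%.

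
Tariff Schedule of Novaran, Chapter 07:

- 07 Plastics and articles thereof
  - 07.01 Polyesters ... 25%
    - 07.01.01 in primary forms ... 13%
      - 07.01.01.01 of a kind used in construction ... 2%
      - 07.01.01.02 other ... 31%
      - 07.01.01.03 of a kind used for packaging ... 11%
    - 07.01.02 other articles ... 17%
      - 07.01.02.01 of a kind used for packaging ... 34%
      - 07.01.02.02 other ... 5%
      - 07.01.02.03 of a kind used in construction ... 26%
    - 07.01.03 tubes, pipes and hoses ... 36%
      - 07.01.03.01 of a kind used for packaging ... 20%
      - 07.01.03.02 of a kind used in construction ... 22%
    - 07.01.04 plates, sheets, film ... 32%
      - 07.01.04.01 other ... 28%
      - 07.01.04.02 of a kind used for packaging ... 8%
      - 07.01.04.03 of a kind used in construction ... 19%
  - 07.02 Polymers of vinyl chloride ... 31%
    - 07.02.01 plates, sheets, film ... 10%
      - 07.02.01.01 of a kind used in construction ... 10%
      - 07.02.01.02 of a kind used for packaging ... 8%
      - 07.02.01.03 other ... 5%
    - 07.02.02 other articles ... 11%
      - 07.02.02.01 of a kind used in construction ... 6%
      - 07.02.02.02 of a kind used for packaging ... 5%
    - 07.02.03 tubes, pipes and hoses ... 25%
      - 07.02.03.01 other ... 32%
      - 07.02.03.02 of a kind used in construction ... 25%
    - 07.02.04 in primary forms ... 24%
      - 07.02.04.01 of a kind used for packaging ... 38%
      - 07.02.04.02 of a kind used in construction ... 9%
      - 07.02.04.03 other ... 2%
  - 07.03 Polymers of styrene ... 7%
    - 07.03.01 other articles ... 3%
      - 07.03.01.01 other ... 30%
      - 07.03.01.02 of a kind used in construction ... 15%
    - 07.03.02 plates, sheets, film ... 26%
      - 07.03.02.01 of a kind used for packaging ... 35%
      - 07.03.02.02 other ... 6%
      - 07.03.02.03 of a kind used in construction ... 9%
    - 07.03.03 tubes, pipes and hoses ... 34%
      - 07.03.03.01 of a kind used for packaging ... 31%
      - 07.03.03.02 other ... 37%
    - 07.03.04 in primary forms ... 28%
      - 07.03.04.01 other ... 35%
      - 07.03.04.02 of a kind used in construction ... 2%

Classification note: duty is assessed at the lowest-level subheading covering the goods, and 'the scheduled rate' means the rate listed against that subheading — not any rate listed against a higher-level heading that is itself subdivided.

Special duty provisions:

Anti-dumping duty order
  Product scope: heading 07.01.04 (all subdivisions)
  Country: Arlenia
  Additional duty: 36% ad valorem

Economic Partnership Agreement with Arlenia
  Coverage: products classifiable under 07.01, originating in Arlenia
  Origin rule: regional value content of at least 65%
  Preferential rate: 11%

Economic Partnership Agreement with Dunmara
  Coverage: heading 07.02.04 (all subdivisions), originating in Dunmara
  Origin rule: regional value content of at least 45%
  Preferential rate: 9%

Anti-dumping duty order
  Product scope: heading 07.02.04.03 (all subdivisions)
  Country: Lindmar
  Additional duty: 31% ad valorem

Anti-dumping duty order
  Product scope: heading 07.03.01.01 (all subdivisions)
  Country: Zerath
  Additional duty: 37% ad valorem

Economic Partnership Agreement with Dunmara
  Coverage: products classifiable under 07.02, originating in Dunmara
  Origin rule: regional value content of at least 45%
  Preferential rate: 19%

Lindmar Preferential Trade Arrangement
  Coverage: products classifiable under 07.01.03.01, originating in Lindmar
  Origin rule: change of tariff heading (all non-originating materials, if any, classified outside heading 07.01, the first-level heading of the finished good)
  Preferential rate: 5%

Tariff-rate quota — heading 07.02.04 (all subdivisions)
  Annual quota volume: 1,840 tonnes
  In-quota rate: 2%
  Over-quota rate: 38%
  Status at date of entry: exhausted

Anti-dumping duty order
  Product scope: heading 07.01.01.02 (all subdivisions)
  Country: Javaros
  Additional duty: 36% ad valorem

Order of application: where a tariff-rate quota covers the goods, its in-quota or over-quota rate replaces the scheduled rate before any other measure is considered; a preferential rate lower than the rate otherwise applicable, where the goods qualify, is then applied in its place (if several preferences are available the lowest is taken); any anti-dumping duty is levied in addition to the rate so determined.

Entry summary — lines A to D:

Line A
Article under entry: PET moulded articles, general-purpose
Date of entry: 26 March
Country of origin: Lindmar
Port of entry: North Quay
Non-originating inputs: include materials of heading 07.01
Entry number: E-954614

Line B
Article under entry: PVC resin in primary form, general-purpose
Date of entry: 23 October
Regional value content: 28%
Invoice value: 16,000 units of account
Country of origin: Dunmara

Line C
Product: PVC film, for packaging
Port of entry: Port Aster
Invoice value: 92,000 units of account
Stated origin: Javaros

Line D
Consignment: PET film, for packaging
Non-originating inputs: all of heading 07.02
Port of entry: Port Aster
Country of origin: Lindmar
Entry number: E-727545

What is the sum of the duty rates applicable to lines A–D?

Line A: PET → 07.01; moulded articles → 07.01.02; general-purpose → 07.01.02.02. Scheduled 5%. Lindmar agreement on 07.01.03.01: 07.01.02.02 not covered. → 5%.
Line B: PVC → 07.02; resin in primary form → 07.02.04; general-purpose → 07.02.04.03. Scheduled 2%. quota on 07.02.04 exhausted → over-quota 38%; Dunmara agreement on 07.02.04: RVC < 45%; Dunmara agreement on 07.02: RVC < 45%. → 38%.
Line C: PVC → 07.02; film → 07.02.01; for packaging → 07.02.01.02. Scheduled 8%. No special measure applies. → 8%.
Line D: PET → 07.01; film → 07.01.04; for packaging → 07.01.04.02. Scheduled 8%. Lindmar agreement on 07.01.03.01: 07.01.04.02 not covered. → 8%.
Sum: 5% + 38% + 8% + 8% = 59%.

59%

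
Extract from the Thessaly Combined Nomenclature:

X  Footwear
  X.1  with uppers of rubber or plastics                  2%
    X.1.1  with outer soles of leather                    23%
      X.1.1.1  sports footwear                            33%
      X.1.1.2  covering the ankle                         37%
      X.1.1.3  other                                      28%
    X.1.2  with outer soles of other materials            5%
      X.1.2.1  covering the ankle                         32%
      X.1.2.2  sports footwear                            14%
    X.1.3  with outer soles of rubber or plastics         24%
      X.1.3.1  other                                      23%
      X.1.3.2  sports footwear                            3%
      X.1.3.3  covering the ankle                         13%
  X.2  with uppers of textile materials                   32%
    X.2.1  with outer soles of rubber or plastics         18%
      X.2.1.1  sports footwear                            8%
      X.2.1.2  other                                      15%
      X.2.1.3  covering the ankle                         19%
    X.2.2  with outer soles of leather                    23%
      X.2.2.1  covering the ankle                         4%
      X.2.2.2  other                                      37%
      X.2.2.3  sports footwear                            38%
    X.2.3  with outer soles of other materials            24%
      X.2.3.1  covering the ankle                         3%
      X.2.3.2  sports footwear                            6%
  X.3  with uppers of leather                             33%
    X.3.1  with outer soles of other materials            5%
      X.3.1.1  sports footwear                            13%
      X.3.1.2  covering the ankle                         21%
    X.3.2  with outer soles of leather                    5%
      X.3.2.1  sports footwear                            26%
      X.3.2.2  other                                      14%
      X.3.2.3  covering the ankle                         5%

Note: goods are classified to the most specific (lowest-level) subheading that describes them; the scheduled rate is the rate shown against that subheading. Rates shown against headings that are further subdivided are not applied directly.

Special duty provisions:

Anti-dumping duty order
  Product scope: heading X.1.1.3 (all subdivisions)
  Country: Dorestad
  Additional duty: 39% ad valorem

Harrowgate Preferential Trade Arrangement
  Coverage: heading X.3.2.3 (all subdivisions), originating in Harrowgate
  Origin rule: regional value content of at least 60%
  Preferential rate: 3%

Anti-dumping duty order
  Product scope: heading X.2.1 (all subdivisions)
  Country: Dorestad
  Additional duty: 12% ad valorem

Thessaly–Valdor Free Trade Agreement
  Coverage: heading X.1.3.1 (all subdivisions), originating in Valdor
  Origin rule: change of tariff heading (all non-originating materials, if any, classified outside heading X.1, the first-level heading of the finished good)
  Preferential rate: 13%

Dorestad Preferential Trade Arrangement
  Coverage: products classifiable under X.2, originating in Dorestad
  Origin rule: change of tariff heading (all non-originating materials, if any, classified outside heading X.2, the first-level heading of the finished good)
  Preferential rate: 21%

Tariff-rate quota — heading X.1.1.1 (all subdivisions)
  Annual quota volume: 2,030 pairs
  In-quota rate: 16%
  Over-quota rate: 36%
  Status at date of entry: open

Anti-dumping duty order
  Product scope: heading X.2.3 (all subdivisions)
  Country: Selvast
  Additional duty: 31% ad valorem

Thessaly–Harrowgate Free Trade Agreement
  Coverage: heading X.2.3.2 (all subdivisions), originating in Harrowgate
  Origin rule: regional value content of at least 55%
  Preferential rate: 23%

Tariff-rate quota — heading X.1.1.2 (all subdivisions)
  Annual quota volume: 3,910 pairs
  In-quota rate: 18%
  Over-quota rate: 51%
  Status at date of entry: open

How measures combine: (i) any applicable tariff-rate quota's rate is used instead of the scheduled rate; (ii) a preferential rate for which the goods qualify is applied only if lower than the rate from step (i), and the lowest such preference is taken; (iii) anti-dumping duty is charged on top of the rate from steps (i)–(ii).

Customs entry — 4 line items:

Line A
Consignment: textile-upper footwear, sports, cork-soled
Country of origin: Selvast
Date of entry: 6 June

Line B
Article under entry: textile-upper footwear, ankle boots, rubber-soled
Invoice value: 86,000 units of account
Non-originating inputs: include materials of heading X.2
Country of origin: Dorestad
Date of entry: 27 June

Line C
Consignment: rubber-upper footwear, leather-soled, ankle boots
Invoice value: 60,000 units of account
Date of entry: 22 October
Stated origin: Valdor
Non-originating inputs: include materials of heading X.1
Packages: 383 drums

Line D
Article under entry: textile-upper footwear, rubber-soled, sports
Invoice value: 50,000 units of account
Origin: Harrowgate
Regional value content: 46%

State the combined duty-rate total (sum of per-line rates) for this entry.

94%

Line A: textile-upper → X.2; cork-soled → X.2.3; sports → X.2.3.2. Scheduled 6%. anti-dumping (Selvast, X.2.3): +31%; total 6% + 31% = 37%. → 37%.
Line B: textile-upper → X.2; rubber-soled → X.2.1; ankle boots → X.2.1.3. Scheduled 19%. Dorestad agreement on X.2: CTH not met; anti-dumping (Dorestad, X.2.1): +12%; total 19% + 12% = 31%. → 31%.
Line C: rubber-upper → X.1; leather-soled → X.1.1; ankle boots → X.1.1.2. Scheduled 37%. quota on X.1.1.2 open → in-quota 18%; Valdor agreement on X.1.3.1: X.1.1.2 not covered. → 18%.
Line D: textile-upper → X.2; rubber-soled → X.2.1; sports → X.2.1.1. Scheduled 8%. Harrowgate agreement on X.3.2.3: X.2.1.1 not covered; Harrowgate agreement on X.2.3.2: X.2.1.1 not covered. → 8%.
Sum: 37% + 31% + 18% + 8% = 94%.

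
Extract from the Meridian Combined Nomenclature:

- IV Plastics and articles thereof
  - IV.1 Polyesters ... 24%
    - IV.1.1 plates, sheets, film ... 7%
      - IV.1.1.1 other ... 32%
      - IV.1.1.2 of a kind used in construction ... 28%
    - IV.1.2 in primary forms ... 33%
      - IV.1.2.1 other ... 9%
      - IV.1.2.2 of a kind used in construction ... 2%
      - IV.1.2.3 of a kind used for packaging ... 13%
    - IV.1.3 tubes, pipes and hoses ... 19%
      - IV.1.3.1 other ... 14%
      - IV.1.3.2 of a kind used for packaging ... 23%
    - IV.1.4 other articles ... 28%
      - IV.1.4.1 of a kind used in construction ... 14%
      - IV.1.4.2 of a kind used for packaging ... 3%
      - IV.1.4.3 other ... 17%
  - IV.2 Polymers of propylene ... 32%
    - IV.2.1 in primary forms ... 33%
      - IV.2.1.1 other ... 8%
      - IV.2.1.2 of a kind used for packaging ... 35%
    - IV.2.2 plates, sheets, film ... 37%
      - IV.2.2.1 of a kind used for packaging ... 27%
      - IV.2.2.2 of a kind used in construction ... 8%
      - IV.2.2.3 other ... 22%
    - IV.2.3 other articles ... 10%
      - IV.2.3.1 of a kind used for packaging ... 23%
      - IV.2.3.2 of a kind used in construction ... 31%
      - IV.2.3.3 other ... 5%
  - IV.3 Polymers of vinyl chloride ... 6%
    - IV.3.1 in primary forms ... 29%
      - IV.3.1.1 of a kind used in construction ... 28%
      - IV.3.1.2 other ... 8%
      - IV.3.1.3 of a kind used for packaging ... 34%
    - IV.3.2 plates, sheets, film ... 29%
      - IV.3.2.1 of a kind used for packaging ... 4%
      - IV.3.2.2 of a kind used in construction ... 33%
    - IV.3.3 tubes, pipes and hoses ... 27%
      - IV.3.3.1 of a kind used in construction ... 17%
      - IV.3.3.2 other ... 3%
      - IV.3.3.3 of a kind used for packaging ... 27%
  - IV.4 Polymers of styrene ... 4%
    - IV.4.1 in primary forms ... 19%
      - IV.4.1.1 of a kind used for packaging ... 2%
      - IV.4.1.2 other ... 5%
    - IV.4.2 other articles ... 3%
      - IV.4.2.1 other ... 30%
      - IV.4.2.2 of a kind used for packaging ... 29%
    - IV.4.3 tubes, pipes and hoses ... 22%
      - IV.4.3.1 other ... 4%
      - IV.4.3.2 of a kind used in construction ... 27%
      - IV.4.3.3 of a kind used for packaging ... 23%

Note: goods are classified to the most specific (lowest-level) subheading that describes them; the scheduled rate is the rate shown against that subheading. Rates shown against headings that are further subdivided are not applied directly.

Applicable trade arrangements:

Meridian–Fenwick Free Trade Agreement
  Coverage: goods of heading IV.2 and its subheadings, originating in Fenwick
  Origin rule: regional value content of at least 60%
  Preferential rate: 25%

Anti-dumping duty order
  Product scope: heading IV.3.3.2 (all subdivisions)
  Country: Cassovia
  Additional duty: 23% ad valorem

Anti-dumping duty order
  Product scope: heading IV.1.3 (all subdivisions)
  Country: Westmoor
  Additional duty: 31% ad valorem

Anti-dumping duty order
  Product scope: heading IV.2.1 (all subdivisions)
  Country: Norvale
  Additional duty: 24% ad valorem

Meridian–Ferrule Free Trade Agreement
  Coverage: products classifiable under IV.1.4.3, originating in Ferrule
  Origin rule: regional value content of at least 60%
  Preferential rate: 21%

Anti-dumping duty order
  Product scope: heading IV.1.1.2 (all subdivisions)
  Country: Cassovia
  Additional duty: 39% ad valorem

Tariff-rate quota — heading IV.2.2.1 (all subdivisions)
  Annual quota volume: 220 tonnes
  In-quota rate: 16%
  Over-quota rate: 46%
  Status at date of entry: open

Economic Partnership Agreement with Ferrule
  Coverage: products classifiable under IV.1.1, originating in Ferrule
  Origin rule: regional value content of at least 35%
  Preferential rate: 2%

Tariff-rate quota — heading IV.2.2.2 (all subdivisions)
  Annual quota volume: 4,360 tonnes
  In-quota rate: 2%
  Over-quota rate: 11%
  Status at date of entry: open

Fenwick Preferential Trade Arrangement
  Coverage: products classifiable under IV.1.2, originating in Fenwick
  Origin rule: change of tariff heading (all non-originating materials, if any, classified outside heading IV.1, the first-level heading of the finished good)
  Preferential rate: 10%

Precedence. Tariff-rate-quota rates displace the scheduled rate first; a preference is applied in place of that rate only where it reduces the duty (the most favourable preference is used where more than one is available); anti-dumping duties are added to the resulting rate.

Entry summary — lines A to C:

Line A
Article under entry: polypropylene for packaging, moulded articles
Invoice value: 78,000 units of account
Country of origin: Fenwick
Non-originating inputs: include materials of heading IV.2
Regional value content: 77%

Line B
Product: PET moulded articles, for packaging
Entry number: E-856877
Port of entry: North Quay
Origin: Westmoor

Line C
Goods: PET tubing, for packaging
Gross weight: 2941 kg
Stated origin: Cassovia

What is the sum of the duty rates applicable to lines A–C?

Line A: polypropylene → IV.2; moulded articles → IV.2.3; for packaging → IV.2.3.1. Scheduled 23%. Fenwick agreement on IV.2: RVC ≥ 60% → 25% available; Fenwick agreement on IV.1.2: IV.2.3.1 not covered; preference 25% not lower than 23% → no reduction. → 23%.
Line B: PET → IV.1; moulded articles → IV.1.4; for packaging → IV.1.4.2. Scheduled 3%. No special measure applies. → 3%.
Line C: PET → IV.1; tubing → IV.1.3; for packaging → IV.1.3.2. Scheduled 23%. No special measure applies. → 23%.
Sum: 23% + 3% + 23% = 49%.

49%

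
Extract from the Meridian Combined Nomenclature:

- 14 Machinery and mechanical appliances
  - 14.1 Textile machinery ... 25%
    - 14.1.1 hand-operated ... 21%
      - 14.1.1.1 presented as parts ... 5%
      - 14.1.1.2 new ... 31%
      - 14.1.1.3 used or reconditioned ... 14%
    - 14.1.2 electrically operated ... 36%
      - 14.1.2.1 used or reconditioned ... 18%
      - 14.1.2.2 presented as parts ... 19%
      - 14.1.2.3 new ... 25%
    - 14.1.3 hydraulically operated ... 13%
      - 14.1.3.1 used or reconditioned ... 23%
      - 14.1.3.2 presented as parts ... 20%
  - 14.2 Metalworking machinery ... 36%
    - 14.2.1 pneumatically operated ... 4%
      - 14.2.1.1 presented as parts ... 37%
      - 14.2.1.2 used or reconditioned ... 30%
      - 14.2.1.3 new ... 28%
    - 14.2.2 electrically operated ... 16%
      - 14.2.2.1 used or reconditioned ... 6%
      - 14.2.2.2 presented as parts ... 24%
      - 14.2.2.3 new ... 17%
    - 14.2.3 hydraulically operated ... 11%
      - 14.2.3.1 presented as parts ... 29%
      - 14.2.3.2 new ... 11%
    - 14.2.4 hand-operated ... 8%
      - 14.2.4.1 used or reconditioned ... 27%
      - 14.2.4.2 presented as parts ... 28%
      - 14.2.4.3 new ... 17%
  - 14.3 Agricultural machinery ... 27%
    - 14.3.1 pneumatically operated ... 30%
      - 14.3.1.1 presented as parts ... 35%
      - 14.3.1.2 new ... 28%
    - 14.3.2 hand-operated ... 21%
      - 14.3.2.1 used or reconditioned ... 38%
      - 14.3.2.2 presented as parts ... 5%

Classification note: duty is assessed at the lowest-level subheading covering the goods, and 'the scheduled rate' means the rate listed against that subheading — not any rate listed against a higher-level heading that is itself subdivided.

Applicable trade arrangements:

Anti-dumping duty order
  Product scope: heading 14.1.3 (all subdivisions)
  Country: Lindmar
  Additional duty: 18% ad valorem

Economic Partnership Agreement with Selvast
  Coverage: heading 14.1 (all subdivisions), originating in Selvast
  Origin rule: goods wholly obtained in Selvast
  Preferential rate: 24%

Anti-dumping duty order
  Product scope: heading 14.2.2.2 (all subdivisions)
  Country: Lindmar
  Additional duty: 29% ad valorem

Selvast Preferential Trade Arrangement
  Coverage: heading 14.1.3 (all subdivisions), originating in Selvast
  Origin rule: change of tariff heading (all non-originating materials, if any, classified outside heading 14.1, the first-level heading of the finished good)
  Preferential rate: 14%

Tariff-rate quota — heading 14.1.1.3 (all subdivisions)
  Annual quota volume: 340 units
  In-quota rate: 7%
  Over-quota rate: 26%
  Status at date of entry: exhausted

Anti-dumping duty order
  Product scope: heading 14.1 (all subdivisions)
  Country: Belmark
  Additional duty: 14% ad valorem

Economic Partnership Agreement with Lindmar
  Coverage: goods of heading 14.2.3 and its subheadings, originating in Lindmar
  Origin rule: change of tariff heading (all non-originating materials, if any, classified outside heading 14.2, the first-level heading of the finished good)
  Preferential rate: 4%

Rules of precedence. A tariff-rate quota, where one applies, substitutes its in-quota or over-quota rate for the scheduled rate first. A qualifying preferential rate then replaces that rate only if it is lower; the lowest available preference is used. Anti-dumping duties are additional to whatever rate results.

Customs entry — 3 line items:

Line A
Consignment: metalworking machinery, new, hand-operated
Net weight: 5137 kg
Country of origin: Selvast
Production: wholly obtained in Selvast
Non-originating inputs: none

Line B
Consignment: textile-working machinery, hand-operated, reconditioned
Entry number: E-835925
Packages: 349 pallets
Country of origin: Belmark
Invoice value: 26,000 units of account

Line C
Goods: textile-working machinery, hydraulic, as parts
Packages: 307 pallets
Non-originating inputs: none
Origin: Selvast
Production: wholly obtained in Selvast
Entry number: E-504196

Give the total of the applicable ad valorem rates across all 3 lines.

71%

Line A: metalworking → 14.2; hand-operated → 14.2.4; new → 14.2.4.3. Scheduled 17%. Selvast agreement on 14.1: 14.2.4.3 not covered; Selvast agreement on 14.1.3: 14.2.4.3 not covered. → 17%.
Line B: textile-working → 14.1; hand-operated → 14.1.1; reconditioned → 14.1.1.3. Scheduled 14%. quota on 14.1.1.3 exhausted → over-quota 26%; anti-dumping (Belmark, 14.1): +14%; total 26% + 14% = 40%. → 40%.
Line C: textile-working → 14.1; hydraulic → 14.1.3; as parts → 14.1.3.2. Scheduled 20%. Selvast agreement on 14.1: wholly obtained → 24% available; Selvast agreement on 14.1.3: CTH met → 14% available; preferential 14%. → 14%.
Sum: 17% + 40% + 14% = 71%.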